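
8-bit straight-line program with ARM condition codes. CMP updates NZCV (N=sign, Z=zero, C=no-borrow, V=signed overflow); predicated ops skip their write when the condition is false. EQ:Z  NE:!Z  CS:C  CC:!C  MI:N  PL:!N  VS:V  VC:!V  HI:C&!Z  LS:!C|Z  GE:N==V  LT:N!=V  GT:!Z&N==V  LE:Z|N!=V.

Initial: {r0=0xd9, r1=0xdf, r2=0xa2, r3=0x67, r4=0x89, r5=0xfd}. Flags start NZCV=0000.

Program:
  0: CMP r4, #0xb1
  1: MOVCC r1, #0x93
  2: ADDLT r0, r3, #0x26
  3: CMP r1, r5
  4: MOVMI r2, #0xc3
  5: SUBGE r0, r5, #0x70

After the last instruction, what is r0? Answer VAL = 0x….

VAL = 0x8d

[0] flags=1000 → (cmp)
[1] flags=1000 CC?T → r1=0x93
[2] flags=1000 LT?T → r0=0x8d
[3] flags=1000 → (cmp)
[4] flags=1000 MI?T → r2=0xc3
[5] flags=1000 GE?F → skip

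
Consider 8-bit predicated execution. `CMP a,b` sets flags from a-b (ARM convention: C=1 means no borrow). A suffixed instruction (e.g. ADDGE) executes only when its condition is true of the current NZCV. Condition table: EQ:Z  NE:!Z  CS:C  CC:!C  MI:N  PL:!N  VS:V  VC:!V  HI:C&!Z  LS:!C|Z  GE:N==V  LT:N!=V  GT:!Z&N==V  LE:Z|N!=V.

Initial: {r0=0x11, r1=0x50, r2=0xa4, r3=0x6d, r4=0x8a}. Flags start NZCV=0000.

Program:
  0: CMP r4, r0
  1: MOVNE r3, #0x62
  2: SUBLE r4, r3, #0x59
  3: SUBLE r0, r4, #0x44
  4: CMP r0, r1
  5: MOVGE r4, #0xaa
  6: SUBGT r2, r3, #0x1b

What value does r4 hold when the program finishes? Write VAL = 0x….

VAL = 0x09

0: ✓ CMP  NZCV=0011
1: ✓ MOVNE  r3←0x62
2: ✓ SUBLE  r4←0x09
3: ✓ SUBLE  r0←0xc5
4: ✓ CMP  NZCV=0011
5: · MOVGE
6: · SUBGT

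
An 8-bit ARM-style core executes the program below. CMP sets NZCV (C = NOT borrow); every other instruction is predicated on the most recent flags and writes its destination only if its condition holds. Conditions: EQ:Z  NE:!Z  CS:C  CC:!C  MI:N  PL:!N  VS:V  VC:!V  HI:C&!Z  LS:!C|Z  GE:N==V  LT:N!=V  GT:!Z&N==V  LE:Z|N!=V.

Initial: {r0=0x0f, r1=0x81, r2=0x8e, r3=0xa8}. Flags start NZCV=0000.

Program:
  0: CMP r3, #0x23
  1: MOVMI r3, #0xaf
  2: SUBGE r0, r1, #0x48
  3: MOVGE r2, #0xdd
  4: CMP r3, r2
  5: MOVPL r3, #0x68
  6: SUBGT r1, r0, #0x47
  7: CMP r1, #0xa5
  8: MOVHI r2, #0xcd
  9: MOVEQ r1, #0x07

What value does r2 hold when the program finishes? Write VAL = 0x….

VAL = 0xcd

0: ✓ CMP  NZCV=1010
1: ✓ MOVMI  r3←0xaf
2: · SUBGE
3: · MOVGE
4: ✓ CMP  NZCV=0010
5: ✓ MOVPL  r3←0x68
6: ✓ SUBGT  r1←0xc8
7: ✓ CMP  NZCV=0010
8: ✓ MOVHI  r2←0xcd
9: · MOVEQ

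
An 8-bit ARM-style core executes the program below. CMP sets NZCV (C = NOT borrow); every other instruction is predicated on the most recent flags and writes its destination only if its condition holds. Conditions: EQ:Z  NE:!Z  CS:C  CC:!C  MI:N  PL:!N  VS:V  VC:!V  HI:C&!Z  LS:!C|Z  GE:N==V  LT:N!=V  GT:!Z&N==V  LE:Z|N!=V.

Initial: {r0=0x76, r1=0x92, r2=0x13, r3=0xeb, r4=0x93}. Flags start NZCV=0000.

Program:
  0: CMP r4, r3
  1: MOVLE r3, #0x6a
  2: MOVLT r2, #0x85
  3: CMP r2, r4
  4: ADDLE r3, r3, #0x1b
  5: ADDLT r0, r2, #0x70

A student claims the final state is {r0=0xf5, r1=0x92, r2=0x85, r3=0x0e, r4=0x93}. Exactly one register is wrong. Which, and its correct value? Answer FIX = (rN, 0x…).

FIX = (r3, 0x85)

0: ✓ CMP  NZCV=1000
1: ✓ MOVLE  r3←0x6a
2: ✓ MOVLT  r2←0x85
3: ✓ CMP  NZCV=1000
4: ✓ ADDLE  r3←0x85
5: ✓ ADDLT  r0←0xf5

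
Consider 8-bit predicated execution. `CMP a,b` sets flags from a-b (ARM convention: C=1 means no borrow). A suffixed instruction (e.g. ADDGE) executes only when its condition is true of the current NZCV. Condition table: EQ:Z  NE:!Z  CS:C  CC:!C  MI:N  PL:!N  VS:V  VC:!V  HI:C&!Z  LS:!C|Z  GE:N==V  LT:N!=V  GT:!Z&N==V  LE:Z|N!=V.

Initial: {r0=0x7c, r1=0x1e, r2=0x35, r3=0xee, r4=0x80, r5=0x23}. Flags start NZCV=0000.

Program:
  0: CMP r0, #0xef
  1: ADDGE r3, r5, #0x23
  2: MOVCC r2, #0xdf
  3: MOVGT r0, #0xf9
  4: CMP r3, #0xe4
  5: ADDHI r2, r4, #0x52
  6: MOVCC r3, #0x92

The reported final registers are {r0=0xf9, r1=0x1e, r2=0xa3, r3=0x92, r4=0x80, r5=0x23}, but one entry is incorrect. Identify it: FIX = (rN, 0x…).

FIX = (r2, 0xdf)

[0] flags=1001 → (cmp)
[1] flags=1001 GE?T → r3=0x46
[2] flags=1001 CC?T → r2=0xdf
[3] flags=1001 GT?T → r0=0xf9
[4] flags=0000 → (cmp)
[5] flags=0000 HI?F → skip
[6] flags=0000 CC?T → r3=0x92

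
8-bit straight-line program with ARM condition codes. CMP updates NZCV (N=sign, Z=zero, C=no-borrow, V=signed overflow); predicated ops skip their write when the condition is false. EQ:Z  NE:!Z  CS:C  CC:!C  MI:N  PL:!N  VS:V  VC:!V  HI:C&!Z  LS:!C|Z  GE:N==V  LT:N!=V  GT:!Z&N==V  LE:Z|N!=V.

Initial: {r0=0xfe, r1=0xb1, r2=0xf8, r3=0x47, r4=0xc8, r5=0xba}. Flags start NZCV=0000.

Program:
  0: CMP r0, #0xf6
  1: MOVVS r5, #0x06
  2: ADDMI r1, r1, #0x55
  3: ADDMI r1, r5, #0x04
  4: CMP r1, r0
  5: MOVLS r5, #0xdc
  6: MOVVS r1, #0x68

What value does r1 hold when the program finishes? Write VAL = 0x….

0: ✓ CMP  NZCV=0010
1: · MOVVS
2: · ADDMI
3: · ADDMI
4: ✓ CMP  NZCV=1000
5: ✓ MOVLS  r5←0xdc
6: · MOVVS

VAL = 0xb1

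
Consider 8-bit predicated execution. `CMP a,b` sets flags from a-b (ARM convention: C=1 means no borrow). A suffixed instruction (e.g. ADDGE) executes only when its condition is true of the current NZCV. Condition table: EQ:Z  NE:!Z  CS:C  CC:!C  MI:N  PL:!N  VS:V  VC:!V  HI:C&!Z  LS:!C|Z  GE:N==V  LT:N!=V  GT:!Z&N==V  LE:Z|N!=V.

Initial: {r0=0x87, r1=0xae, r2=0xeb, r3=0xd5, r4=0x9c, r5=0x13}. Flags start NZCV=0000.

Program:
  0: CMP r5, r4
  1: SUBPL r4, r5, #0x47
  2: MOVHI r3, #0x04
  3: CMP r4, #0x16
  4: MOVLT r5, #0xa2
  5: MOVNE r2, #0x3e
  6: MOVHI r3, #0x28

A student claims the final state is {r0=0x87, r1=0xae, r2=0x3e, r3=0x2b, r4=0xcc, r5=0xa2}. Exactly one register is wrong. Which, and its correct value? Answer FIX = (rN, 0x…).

FIX = (r3, 0x28)

[0] flags=0000 → (cmp)
[1] flags=0000 PL?T → r4=0xcc
[2] flags=0000 HI?F → skip
[3] flags=1010 → (cmp)
[4] flags=1010 LT?T → r5=0xa2
[5] flags=1010 NE?T → r2=0x3e
[6] flags=1010 HI?T → r3=0x28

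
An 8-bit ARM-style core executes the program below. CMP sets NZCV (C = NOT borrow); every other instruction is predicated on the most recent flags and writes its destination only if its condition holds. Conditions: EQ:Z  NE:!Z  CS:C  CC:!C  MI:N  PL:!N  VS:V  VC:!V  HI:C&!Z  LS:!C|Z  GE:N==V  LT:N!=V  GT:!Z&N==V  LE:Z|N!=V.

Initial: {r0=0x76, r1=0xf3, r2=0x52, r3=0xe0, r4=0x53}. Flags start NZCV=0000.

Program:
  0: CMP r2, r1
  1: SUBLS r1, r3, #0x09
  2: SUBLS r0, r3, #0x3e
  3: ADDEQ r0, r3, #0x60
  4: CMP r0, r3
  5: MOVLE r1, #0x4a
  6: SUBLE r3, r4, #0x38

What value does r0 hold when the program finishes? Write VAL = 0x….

0: ✓ CMP  NZCV=0000
1: ✓ SUBLS  r1←0xd7
2: ✓ SUBLS  r0←0xa2
3: · ADDEQ
4: ✓ CMP  NZCV=1000
5: ✓ MOVLE  r1←0x4a
6: ✓ SUBLE  r3←0x1b

VAL = 0xa2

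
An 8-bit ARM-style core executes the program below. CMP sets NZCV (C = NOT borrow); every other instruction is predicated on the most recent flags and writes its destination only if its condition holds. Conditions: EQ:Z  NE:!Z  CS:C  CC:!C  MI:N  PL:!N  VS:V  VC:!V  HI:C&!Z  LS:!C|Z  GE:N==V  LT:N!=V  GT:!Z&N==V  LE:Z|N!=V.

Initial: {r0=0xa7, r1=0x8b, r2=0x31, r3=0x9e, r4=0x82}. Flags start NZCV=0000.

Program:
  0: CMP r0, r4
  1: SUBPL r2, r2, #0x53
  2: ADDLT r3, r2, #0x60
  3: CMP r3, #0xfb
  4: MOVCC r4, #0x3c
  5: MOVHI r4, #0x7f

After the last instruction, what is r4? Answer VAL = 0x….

0: ✓ CMP  NZCV=0010
1: ✓ SUBPL  r2←0xde
2: · ADDLT
3: ✓ CMP  NZCV=1000
4: ✓ MOVCC  r4←0x3c
5: · MOVHI

VAL = 0x3c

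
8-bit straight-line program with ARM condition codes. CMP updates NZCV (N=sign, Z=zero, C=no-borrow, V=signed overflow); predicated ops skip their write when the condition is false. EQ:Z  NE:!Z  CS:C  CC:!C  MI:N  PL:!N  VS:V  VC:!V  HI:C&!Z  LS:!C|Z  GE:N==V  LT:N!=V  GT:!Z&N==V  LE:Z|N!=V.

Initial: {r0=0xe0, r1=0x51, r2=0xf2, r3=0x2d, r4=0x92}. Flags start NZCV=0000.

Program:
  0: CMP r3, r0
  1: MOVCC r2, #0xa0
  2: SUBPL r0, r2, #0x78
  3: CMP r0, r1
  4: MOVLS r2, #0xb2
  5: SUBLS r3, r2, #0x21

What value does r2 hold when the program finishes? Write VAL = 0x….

0: ✓ CMP  NZCV=0000
1: ✓ MOVCC  r2←0xa0
2: ✓ SUBPL  r0←0x28
3: ✓ CMP  NZCV=1000
4: ✓ MOVLS  r2←0xb2
5: ✓ SUBLS  r3←0x91

VAL = 0xb2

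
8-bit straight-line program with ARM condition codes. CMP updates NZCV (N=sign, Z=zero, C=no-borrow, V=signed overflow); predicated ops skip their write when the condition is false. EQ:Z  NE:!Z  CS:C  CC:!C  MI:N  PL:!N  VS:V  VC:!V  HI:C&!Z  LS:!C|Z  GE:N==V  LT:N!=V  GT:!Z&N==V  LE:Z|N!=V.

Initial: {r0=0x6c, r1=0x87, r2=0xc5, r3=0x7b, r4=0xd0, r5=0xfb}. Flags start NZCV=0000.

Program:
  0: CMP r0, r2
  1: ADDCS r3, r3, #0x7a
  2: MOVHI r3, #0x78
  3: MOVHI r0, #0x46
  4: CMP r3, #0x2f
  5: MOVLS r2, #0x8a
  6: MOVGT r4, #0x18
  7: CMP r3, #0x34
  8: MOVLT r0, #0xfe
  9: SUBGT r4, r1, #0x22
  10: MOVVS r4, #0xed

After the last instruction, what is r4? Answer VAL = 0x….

VAL = 0x65

0: ✓ CMP  NZCV=1001
1: · ADDCS
2: · MOVHI
3: · MOVHI
4: ✓ CMP  NZCV=0010
5: · MOVLS
6: ✓ MOVGT  r4←0x18
7: ✓ CMP  NZCV=0010
8: · MOVLT
9: ✓ SUBGT  r4←0x65
10: · MOVVS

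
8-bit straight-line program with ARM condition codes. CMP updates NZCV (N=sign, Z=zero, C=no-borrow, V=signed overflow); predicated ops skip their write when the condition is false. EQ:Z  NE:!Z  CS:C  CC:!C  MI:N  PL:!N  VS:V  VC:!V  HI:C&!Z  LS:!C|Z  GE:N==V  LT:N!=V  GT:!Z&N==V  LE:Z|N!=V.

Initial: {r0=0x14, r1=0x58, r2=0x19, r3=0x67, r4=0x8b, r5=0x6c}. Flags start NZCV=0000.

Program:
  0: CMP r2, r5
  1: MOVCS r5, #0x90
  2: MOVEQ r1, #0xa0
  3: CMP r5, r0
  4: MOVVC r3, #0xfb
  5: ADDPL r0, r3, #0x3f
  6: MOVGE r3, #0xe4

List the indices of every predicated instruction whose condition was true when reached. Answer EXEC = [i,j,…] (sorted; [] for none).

EXEC = [4,5,6]

[0] flags=1000 → (cmp)
[1] flags=1000 CS?F → skip
[2] flags=1000 EQ?F → skip
[3] flags=0010 → (cmp)
[4] flags=0010 VC?T → r3=0xfb
[5] flags=0010 PL?T → r0=0x3a
[6] flags=0010 GE?T → r3=0xe4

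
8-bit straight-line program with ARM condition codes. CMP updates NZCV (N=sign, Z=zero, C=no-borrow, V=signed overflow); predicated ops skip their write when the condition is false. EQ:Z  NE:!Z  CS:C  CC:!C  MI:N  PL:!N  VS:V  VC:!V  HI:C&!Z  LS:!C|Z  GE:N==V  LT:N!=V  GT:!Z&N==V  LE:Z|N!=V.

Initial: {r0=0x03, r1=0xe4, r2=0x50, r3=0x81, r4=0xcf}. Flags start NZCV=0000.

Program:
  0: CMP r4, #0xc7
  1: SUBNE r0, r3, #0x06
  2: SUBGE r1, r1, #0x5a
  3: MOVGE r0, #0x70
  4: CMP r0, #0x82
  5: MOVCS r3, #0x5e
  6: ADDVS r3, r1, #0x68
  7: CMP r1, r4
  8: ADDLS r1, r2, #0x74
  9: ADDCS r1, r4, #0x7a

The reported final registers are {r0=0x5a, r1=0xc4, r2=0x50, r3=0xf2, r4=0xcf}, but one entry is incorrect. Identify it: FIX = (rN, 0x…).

FIX = (r0, 0x70)

[0] flags=0010 → (cmp)
[1] flags=0010 NE?T → r0=0x7b
[2] flags=0010 GE?T → r1=0x8a
[3] flags=0010 GE?T → r0=0x70
[4] flags=1001 → (cmp)
[5] flags=1001 CS?F → skip
[6] flags=1001 VS?T → r3=0xf2
[7] flags=1000 → (cmp)
[8] flags=1000 LS?T → r1=0xc4
[9] flags=1000 CS?F → skip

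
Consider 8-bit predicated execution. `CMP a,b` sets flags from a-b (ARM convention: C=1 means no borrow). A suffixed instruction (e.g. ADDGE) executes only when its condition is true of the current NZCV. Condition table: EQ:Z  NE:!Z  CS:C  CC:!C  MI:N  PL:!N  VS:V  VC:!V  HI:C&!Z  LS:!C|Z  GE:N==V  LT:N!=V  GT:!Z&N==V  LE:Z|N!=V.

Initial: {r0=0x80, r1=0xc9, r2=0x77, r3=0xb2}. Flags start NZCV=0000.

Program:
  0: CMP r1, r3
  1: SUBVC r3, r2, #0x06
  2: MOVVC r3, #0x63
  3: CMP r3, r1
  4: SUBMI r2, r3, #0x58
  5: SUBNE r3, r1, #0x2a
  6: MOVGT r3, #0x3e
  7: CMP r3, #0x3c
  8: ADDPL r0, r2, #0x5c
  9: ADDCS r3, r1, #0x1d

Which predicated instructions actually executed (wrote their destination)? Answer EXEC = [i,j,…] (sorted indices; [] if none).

[0] flags=0010 → (cmp)
[1] flags=0010 VC?T → r3=0x71
[2] flags=0010 VC?T → r3=0x63
[3] flags=1001 → (cmp)
[4] flags=1001 MI?T → r2=0x0b
[5] flags=1001 NE?T → r3=0x9f
[6] flags=1001 GT?T → r3=0x3e
[7] flags=0010 → (cmp)
[8] flags=0010 PL?T → r0=0x67
[9] flags=0010 CS?T → r3=0xe6

EXEC = [1,2,4,5,6,8,9]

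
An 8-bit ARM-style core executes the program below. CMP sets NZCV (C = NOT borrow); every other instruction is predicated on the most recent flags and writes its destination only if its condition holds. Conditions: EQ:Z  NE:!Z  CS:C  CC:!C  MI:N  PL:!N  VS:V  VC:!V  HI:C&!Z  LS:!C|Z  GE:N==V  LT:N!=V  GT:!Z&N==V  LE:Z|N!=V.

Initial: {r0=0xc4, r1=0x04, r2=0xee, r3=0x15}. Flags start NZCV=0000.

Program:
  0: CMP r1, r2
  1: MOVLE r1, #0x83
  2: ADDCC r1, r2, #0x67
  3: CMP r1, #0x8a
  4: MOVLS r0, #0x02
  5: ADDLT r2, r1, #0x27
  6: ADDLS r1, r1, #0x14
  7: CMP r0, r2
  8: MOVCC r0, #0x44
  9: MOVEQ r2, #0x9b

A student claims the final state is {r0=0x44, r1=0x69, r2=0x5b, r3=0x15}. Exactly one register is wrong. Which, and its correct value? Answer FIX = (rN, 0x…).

FIX = (r2, 0xee)

0: ✓ CMP  NZCV=0000
1: · MOVLE
2: ✓ ADDCC  r1←0x55
3: ✓ CMP  NZCV=1001
4: ✓ MOVLS  r0←0x02
5: · ADDLT
6: ✓ ADDLS  r1←0x69
7: ✓ CMP  NZCV=0000
8: ✓ MOVCC  r0←0x44
9: · MOVEQ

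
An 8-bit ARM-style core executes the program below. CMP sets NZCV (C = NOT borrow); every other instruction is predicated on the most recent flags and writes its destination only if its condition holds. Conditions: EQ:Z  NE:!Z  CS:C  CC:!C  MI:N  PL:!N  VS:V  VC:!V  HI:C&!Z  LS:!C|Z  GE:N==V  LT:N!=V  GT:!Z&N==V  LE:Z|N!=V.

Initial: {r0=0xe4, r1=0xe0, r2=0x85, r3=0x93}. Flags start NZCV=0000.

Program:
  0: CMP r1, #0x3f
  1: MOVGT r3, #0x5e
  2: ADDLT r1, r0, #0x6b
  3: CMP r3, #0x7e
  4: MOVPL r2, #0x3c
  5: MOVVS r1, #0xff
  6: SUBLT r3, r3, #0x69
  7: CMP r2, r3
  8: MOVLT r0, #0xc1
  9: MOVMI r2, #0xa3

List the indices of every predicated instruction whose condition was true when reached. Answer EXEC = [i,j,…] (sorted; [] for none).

[0] flags=1010 → (cmp)
[1] flags=1010 GT?F → skip
[2] flags=1010 LT?T → r1=0x4f
[3] flags=0011 → (cmp)
[4] flags=0011 PL?T → r2=0x3c
[5] flags=0011 VS?T → r1=0xff
[6] flags=0011 LT?T → r3=0x2a
[7] flags=0010 → (cmp)
[8] flags=0010 LT?F → skip
[9] flags=0010 MI?F → skip

EXEC = [2,4,5,6]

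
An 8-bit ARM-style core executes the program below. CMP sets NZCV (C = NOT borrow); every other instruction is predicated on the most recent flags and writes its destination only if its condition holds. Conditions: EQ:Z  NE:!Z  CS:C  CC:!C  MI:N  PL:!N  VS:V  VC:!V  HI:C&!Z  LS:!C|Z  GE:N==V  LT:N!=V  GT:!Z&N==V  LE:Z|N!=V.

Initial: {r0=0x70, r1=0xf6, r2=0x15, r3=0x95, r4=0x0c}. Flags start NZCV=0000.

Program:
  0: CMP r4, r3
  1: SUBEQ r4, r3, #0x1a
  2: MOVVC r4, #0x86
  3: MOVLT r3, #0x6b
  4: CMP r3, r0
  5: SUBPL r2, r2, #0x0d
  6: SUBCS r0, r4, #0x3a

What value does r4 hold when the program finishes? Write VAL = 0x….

VAL = 0x86

0: ✓ CMP  NZCV=0000
1: · SUBEQ
2: ✓ MOVVC  r4←0x86
3: · MOVLT
4: ✓ CMP  NZCV=0011
5: ✓ SUBPL  r2←0x08
6: ✓ SUBCS  r0←0x4c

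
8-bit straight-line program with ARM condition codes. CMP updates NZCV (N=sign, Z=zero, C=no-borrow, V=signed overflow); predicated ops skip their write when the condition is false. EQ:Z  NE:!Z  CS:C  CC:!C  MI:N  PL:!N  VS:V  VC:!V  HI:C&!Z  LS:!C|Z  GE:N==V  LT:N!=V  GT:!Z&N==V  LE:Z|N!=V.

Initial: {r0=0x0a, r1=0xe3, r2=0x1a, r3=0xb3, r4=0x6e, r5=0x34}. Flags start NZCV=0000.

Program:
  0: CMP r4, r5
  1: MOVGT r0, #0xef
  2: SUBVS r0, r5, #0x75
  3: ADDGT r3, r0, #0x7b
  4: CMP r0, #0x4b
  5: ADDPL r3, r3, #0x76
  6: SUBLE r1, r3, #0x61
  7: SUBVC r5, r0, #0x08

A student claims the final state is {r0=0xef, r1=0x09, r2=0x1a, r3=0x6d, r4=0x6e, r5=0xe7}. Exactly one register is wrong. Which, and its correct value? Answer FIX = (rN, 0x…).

FIX = (r3, 0x6a)

[0] flags=0010 → (cmp)
[1] flags=0010 GT?T → r0=0xef
[2] flags=0010 VS?F → skip
[3] flags=0010 GT?T → r3=0x6a
[4] flags=1010 → (cmp)
[5] flags=1010 PL?F → skip
[6] flags=1010 LE?T → r1=0x09
[7] flags=1010 VC?T → r5=0xe7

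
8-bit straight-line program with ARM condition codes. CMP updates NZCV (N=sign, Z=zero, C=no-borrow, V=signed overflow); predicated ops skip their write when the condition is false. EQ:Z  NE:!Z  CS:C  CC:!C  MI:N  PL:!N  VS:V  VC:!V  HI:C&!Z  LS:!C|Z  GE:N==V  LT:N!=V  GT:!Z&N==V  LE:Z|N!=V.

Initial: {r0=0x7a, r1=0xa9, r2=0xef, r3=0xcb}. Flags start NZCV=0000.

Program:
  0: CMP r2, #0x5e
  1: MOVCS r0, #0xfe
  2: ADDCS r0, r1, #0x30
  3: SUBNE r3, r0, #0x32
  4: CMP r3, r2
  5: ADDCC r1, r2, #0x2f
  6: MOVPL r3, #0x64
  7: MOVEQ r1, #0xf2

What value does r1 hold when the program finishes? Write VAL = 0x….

[0] flags=1010 → (cmp)
[1] flags=1010 CS?T → r0=0xfe
[2] flags=1010 CS?T → r0=0xd9
[3] flags=1010 NE?T → r3=0xa7
[4] flags=1000 → (cmp)
[5] flags=1000 CC?T → r1=0x1e
[6] flags=1000 PL?F → skip
[7] flags=1000 EQ?F → skip

VAL = 0x1e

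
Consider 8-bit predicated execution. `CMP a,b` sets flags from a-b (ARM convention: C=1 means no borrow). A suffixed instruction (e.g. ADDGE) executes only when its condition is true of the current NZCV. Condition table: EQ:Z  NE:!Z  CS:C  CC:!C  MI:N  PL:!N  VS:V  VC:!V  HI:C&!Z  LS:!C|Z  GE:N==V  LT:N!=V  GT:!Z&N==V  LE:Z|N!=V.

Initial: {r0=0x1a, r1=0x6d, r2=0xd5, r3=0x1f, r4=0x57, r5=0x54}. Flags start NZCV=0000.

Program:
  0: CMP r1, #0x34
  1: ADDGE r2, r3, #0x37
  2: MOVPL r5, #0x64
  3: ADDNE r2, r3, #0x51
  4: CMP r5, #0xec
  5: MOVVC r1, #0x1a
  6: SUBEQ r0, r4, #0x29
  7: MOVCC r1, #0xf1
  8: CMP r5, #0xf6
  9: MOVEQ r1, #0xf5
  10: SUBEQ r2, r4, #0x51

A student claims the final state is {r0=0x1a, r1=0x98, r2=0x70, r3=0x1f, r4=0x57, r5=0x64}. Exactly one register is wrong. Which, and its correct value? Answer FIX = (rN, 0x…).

0: ✓ CMP  NZCV=0010
1: ✓ ADDGE  r2←0x56
2: ✓ MOVPL  r5←0x64
3: ✓ ADDNE  r2←0x70
4: ✓ CMP  NZCV=0000
5: ✓ MOVVC  r1←0x1a
6: · SUBEQ
7: ✓ MOVCC  r1←0xf1
8: ✓ CMP  NZCV=0000
9: · MOVEQ
10: · SUBEQ

FIX = (r1, 0xf1)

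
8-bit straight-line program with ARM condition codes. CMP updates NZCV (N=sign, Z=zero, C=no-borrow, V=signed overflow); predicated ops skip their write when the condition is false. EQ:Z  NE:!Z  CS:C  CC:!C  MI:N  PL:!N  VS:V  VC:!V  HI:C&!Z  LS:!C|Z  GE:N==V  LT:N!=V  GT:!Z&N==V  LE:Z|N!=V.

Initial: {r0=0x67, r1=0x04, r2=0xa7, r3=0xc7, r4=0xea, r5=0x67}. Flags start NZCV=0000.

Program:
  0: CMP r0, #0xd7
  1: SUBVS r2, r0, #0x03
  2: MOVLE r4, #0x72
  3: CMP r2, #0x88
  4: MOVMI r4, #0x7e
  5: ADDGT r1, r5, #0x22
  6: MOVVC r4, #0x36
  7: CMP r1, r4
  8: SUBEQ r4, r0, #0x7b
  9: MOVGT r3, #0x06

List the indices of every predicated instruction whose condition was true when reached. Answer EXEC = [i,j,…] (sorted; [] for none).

EXEC = [1,4,5]

0: ✓ CMP  NZCV=1001
1: ✓ SUBVS  r2←0x64
2: · MOVLE
3: ✓ CMP  NZCV=1001
4: ✓ MOVMI  r4←0x7e
5: ✓ ADDGT  r1←0x89
6: · MOVVC
7: ✓ CMP  NZCV=0011
8: · SUBEQ
9: · MOVGT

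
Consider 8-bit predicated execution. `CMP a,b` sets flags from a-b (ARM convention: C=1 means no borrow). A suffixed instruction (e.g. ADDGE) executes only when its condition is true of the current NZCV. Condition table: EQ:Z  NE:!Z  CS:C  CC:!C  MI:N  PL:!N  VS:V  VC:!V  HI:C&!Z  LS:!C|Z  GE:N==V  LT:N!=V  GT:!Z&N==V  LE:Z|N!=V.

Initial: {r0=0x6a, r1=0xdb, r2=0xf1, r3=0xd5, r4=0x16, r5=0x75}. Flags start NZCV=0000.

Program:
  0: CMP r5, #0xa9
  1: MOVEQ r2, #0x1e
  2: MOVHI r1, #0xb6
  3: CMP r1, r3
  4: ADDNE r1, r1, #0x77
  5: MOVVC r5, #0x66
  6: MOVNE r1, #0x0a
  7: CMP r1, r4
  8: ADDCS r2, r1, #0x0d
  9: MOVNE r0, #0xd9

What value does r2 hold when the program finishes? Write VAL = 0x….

VAL = 0xf1

0: ✓ CMP  NZCV=1001
1: · MOVEQ
2: · MOVHI
3: ✓ CMP  NZCV=0010
4: ✓ ADDNE  r1←0x52
5: ✓ MOVVC  r5←0x66
6: ✓ MOVNE  r1←0x0a
7: ✓ CMP  NZCV=1000
8: · ADDCS
9: ✓ MOVNE  r0←0xd9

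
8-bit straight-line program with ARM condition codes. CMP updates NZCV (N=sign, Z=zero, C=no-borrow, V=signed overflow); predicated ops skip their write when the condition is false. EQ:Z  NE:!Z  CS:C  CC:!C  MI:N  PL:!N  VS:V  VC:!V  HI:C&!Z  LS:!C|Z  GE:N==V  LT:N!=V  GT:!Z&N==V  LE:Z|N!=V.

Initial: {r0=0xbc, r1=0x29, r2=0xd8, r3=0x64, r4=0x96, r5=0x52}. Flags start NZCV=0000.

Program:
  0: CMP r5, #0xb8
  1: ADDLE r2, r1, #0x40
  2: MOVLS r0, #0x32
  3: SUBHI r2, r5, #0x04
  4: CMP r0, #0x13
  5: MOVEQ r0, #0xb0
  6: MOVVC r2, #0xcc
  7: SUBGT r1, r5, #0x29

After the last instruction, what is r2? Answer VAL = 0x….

VAL = 0xcc

[0] flags=1001 → (cmp)
[1] flags=1001 LE?F → skip
[2] flags=1001 LS?T → r0=0x32
[3] flags=1001 HI?F → skip
[4] flags=0010 → (cmp)
[5] flags=0010 EQ?F → skip
[6] flags=0010 VC?T → r2=0xcc
[7] flags=0010 GT?T → r1=0x29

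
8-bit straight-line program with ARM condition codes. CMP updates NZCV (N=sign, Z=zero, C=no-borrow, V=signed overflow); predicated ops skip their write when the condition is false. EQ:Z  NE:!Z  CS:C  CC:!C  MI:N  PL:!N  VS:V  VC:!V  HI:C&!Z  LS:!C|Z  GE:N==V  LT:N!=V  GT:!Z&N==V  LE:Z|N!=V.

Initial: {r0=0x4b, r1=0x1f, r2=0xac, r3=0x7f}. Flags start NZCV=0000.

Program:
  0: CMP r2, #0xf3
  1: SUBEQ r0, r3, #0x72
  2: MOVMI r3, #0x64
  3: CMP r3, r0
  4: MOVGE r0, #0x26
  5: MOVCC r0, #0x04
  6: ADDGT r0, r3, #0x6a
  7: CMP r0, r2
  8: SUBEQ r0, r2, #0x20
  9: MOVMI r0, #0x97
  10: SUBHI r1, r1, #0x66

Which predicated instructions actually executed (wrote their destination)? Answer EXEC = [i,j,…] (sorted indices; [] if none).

0: ✓ CMP  NZCV=1000
1: · SUBEQ
2: ✓ MOVMI  r3←0x64
3: ✓ CMP  NZCV=0010
4: ✓ MOVGE  r0←0x26
5: · MOVCC
6: ✓ ADDGT  r0←0xce
7: ✓ CMP  NZCV=0010
8: · SUBEQ
9: · MOVMI
10: ✓ SUBHI  r1←0xb9

EXEC = [2,4,6,10]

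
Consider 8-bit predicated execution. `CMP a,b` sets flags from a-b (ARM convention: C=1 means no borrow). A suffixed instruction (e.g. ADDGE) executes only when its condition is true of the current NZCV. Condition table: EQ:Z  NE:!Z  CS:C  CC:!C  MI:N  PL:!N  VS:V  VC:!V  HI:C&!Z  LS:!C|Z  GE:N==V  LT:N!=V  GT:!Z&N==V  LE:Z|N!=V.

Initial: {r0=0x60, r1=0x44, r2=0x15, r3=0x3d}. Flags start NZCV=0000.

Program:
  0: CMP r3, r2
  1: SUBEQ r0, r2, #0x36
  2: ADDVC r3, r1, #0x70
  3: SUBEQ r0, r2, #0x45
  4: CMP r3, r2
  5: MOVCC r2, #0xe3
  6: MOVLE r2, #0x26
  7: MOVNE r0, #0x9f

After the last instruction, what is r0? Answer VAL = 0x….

VAL = 0x9f

0: ✓ CMP  NZCV=0010
1: · SUBEQ
2: ✓ ADDVC  r3←0xb4
3: · SUBEQ
4: ✓ CMP  NZCV=1010
5: · MOVCC
6: ✓ MOVLE  r2←0x26
7: ✓ MOVNE  r0←0x9f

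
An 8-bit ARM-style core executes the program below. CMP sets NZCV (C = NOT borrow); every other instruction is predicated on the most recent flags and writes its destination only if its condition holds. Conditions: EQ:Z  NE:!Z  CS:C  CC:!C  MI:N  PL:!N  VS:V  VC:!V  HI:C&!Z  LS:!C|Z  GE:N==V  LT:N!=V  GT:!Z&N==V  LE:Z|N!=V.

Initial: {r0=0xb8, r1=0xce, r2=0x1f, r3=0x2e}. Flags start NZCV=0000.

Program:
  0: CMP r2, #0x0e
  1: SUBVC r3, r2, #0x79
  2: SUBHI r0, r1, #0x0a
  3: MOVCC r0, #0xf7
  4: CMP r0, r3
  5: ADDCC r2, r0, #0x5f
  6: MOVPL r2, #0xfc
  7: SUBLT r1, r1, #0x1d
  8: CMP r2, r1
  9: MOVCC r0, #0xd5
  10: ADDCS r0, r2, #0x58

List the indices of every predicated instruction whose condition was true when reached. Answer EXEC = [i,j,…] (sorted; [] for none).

0: ✓ CMP  NZCV=0010
1: ✓ SUBVC  r3←0xa6
2: ✓ SUBHI  r0←0xc4
3: · MOVCC
4: ✓ CMP  NZCV=0010
5: · ADDCC
6: ✓ MOVPL  r2←0xfc
7: · SUBLT
8: ✓ CMP  NZCV=0010
9: · MOVCC
10: ✓ ADDCS  r0←0x54

EXEC = [1,2,6,10]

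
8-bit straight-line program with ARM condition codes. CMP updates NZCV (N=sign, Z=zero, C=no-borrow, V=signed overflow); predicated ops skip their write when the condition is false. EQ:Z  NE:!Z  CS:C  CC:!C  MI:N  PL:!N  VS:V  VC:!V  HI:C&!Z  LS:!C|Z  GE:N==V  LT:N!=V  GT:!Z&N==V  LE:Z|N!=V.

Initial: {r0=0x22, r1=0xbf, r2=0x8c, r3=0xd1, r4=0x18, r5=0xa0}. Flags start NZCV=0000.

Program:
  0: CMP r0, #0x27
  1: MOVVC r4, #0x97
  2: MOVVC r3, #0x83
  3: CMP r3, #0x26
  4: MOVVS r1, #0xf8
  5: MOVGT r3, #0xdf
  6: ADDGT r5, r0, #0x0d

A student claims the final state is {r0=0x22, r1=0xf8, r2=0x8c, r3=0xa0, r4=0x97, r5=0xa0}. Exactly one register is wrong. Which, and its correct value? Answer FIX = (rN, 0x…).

0: ✓ CMP  NZCV=1000
1: ✓ MOVVC  r4←0x97
2: ✓ MOVVC  r3←0x83
3: ✓ CMP  NZCV=0011
4: ✓ MOVVS  r1←0xf8
5: · MOVGT
6: · ADDGT

FIX = (r3, 0x83)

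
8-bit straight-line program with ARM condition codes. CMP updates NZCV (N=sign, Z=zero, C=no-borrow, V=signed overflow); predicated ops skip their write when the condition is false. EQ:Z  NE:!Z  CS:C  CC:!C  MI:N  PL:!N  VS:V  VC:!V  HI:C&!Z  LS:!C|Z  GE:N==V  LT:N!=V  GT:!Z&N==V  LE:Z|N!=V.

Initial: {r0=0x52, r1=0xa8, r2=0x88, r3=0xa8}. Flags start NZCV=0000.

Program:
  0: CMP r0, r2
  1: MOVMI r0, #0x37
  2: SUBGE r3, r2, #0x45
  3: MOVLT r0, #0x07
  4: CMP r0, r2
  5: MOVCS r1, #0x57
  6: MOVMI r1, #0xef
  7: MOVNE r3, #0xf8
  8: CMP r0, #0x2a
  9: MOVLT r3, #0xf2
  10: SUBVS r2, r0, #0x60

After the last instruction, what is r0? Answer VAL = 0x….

[0] flags=1001 → (cmp)
[1] flags=1001 MI?T → r0=0x37
[2] flags=1001 GE?T → r3=0x43
[3] flags=1001 LT?F → skip
[4] flags=1001 → (cmp)
[5] flags=1001 CS?F → skip
[6] flags=1001 MI?T → r1=0xef
[7] flags=1001 NE?T → r3=0xf8
[8] flags=0010 → (cmp)
[9] flags=0010 LT?F → skip
[10] flags=0010 VS?F → skip

VAL = 0x37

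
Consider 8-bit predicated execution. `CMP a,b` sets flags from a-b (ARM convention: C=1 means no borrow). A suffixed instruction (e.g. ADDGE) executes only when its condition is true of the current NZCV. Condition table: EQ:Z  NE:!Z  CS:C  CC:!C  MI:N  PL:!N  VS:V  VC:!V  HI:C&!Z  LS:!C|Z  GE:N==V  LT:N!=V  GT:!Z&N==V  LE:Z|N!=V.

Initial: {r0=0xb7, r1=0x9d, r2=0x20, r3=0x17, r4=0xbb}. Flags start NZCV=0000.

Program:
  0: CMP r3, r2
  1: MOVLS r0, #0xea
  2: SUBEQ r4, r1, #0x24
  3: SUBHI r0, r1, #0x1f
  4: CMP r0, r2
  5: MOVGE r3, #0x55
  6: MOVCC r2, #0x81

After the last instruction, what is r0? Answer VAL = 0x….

[0] flags=1000 → (cmp)
[1] flags=1000 LS?T → r0=0xea
[2] flags=1000 EQ?F → skip
[3] flags=1000 HI?F → skip
[4] flags=1010 → (cmp)
[5] flags=1010 GE?F → skip
[6] flags=1010 CC?F → skip

VAL = 0xea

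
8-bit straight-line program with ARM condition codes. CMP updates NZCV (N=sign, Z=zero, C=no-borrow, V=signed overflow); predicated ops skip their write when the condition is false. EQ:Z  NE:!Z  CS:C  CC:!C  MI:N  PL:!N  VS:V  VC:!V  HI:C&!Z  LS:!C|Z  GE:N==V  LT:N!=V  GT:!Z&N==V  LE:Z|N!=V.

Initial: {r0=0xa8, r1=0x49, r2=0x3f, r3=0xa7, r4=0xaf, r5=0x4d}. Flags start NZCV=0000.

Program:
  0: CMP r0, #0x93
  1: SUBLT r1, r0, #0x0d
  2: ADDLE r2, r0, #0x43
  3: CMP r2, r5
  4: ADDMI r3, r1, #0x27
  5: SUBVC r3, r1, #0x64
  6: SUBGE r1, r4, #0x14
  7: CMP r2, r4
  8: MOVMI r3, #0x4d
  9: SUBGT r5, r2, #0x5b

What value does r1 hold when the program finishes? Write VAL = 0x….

0: ✓ CMP  NZCV=0010
1: · SUBLT
2: · ADDLE
3: ✓ CMP  NZCV=1000
4: ✓ ADDMI  r3←0x70
5: ✓ SUBVC  r3←0xe5
6: · SUBGE
7: ✓ CMP  NZCV=1001
8: ✓ MOVMI  r3←0x4d
9: ✓ SUBGT  r5←0xe4

VAL = 0x49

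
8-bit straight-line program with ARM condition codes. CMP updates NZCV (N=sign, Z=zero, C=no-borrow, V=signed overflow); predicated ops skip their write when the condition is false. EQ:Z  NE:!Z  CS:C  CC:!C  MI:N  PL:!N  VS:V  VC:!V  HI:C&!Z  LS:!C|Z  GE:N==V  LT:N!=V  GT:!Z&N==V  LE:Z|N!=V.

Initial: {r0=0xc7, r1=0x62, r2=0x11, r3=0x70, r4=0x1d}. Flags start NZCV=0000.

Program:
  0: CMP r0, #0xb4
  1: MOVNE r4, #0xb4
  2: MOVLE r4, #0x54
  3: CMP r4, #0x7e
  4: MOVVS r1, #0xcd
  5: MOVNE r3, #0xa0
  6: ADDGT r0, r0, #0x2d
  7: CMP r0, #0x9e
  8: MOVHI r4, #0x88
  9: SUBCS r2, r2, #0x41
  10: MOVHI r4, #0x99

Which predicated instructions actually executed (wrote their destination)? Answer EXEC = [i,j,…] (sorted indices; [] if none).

[0] flags=0010 → (cmp)
[1] flags=0010 NE?T → r4=0xb4
[2] flags=0010 LE?F → skip
[3] flags=0011 → (cmp)
[4] flags=0011 VS?T → r1=0xcd
[5] flags=0011 NE?T → r3=0xa0
[6] flags=0011 GT?F → skip
[7] flags=0010 → (cmp)
[8] flags=0010 HI?T → r4=0x88
[9] flags=0010 CS?T → r2=0xd0
[10] flags=0010 HI?T → r4=0x99

EXEC = [1,4,5,8,9,10]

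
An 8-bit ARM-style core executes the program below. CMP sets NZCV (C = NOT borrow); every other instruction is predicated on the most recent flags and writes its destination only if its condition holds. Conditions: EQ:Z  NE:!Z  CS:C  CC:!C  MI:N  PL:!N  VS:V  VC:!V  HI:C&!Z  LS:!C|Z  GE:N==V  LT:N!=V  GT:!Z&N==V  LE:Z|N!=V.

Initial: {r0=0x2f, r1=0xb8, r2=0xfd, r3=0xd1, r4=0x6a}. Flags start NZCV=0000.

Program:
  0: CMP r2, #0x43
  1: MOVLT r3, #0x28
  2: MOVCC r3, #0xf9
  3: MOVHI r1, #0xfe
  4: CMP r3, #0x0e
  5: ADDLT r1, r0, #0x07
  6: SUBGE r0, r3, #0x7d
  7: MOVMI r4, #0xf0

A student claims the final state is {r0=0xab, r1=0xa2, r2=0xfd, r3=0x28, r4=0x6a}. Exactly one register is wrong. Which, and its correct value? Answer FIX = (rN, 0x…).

[0] flags=1010 → (cmp)
[1] flags=1010 LT?T → r3=0x28
[2] flags=1010 CC?F → skip
[3] flags=1010 HI?T → r1=0xfe
[4] flags=0010 → (cmp)
[5] flags=0010 LT?F → skip
[6] flags=0010 GE?T → r0=0xab
[7] flags=0010 MI?F → skip

FIX = (r1, 0xfe)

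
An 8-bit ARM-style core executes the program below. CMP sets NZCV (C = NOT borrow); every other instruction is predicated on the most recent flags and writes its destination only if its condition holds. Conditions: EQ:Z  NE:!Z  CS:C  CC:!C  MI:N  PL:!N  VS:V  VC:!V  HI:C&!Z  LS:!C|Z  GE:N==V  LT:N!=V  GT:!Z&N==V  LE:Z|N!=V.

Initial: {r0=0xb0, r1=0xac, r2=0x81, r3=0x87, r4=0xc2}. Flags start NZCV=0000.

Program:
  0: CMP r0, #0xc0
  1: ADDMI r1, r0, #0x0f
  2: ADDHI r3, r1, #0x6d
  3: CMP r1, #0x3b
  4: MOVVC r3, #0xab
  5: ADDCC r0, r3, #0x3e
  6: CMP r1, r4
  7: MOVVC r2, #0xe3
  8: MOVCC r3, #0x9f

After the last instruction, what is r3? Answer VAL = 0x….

0: ✓ CMP  NZCV=1000
1: ✓ ADDMI  r1←0xbf
2: · ADDHI
3: ✓ CMP  NZCV=1010
4: ✓ MOVVC  r3←0xab
5: · ADDCC
6: ✓ CMP  NZCV=1000
7: ✓ MOVVC  r2←0xe3
8: ✓ MOVCC  r3←0x9f

VAL = 0x9f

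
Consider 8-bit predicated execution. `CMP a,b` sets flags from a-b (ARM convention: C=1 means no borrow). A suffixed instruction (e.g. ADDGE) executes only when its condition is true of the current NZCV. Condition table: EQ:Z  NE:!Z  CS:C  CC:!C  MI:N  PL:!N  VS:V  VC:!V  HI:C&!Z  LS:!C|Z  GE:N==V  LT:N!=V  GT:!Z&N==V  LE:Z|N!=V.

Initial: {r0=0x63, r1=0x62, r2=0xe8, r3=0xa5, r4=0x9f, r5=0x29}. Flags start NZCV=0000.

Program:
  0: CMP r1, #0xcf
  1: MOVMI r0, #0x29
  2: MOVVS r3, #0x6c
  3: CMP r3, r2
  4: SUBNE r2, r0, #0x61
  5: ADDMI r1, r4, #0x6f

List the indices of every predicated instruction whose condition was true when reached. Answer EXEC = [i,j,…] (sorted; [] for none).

0: ✓ CMP  NZCV=1001
1: ✓ MOVMI  r0←0x29
2: ✓ MOVVS  r3←0x6c
3: ✓ CMP  NZCV=1001
4: ✓ SUBNE  r2←0xc8
5: ✓ ADDMI  r1←0x0e

EXEC = [1,2,4,5]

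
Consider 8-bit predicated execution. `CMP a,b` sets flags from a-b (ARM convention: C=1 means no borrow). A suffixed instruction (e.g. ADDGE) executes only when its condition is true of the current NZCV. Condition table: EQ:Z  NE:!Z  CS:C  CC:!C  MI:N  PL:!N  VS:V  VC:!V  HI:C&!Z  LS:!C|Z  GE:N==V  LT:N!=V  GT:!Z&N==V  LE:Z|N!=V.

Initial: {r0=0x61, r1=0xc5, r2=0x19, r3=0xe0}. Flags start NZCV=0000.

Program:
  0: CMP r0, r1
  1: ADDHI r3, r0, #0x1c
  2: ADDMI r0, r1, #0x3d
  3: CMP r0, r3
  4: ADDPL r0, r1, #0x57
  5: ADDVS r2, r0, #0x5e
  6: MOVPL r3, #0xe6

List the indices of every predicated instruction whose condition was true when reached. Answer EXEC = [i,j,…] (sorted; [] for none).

[0] flags=1001 → (cmp)
[1] flags=1001 HI?F → skip
[2] flags=1001 MI?T → r0=0x02
[3] flags=0000 → (cmp)
[4] flags=0000 PL?T → r0=0x1c
[5] flags=0000 VS?F → skip
[6] flags=0000 PL?T → r3=0xe6

EXEC = [2,4,6]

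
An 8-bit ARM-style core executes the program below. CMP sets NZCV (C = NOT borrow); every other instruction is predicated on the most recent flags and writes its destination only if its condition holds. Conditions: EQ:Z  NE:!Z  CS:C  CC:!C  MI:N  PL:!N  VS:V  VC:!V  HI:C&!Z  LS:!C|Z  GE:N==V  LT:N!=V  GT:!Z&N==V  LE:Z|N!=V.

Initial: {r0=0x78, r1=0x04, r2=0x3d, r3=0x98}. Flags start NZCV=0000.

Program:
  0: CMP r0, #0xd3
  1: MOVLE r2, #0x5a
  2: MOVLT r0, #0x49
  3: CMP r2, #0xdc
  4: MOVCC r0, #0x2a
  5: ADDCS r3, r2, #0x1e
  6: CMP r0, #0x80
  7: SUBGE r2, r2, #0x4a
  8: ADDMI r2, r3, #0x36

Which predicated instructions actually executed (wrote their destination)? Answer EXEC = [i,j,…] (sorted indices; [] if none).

0: ✓ CMP  NZCV=1001
1: · MOVLE
2: · MOVLT
3: ✓ CMP  NZCV=0000
4: ✓ MOVCC  r0←0x2a
5: · ADDCS
6: ✓ CMP  NZCV=1001
7: ✓ SUBGE  r2←0xf3
8: ✓ ADDMI  r2←0xce

EXEC = [4,7,8]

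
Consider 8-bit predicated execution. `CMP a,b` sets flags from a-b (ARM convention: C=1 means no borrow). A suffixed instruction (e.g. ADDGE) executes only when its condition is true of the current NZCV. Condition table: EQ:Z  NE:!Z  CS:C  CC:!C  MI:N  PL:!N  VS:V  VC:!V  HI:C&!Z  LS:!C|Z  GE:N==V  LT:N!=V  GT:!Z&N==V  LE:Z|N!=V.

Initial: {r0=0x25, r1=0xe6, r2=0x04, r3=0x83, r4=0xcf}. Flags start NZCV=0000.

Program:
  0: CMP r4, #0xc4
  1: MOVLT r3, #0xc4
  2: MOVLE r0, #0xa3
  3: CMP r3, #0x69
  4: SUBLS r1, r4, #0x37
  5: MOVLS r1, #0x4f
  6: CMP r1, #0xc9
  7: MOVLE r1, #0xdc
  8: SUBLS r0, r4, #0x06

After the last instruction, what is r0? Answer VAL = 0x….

VAL = 0x25

[0] flags=0010 → (cmp)
[1] flags=0010 LT?F → skip
[2] flags=0010 LE?F → skip
[3] flags=0011 → (cmp)
[4] flags=0011 LS?F → skip
[5] flags=0011 LS?F → skip
[6] flags=0010 → (cmp)
[7] flags=0010 LE?F → skip
[8] flags=0010 LS?F → skip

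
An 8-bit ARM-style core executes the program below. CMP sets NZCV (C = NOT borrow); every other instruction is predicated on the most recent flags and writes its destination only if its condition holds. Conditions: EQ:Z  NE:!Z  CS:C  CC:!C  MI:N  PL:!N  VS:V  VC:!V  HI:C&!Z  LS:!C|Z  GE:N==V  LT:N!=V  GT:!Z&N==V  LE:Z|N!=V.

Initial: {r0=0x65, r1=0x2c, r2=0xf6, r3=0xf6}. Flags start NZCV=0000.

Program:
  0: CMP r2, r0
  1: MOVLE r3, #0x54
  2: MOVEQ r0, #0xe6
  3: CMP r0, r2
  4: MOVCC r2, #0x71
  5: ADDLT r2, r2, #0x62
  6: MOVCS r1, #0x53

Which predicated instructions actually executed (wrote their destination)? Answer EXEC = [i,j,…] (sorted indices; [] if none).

EXEC = [1,4]

0: ✓ CMP  NZCV=1010
1: ✓ MOVLE  r3←0x54
2: · MOVEQ
3: ✓ CMP  NZCV=0000
4: ✓ MOVCC  r2←0x71
5: · ADDLT
6: · MOVCS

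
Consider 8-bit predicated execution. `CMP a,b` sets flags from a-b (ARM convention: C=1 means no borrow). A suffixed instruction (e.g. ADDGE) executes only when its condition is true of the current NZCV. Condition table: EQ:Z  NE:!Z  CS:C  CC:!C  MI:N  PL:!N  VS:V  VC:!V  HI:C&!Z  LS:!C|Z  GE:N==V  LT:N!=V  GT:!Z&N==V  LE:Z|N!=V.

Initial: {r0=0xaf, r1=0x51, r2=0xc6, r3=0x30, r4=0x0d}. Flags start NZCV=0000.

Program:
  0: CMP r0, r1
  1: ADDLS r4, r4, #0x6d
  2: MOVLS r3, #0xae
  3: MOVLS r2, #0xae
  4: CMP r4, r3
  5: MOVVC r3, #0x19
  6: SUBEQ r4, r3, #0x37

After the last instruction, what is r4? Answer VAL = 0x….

VAL = 0x0d

[0] flags=0011 → (cmp)
[1] flags=0011 LS?F → skip
[2] flags=0011 LS?F → skip
[3] flags=0011 LS?F → skip
[4] flags=1000 → (cmp)
[5] flags=1000 VC?T → r3=0x19
[6] flags=1000 EQ?F → skip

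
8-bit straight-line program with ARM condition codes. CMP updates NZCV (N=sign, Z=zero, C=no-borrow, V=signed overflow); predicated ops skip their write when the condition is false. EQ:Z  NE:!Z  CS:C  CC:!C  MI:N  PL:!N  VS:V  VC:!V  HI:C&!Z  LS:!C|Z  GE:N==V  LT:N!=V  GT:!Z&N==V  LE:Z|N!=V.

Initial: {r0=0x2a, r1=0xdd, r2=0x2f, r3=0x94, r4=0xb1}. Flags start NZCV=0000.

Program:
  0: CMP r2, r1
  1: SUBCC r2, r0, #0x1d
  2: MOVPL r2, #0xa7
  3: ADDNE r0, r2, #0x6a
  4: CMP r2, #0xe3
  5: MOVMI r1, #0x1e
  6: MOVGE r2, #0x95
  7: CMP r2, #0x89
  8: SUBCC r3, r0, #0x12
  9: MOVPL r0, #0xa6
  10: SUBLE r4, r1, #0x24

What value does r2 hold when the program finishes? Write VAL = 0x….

0: ✓ CMP  NZCV=0000
1: ✓ SUBCC  r2←0x0d
2: ✓ MOVPL  r2←0xa7
3: ✓ ADDNE  r0←0x11
4: ✓ CMP  NZCV=1000
5: ✓ MOVMI  r1←0x1e
6: · MOVGE
7: ✓ CMP  NZCV=0010
8: · SUBCC
9: ✓ MOVPL  r0←0xa6
10: · SUBLE

VAL = 0xa7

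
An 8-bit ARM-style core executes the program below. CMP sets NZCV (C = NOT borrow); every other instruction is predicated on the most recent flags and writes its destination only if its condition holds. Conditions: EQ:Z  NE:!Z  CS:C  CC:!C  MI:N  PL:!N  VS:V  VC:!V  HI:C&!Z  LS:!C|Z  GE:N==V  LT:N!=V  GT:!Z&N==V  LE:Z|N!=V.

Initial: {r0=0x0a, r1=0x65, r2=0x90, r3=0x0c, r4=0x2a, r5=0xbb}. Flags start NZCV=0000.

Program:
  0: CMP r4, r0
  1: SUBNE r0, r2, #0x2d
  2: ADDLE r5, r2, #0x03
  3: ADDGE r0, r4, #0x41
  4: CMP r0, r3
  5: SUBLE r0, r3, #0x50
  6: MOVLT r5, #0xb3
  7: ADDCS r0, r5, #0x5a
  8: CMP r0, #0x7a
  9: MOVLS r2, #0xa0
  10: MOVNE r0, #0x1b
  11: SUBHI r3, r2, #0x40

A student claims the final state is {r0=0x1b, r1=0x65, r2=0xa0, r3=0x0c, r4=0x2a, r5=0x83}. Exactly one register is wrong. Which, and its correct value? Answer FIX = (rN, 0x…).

[0] flags=0010 → (cmp)
[1] flags=0010 NE?T → r0=0x63
[2] flags=0010 LE?F → skip
[3] flags=0010 GE?T → r0=0x6b
[4] flags=0010 → (cmp)
[5] flags=0010 LE?F → skip
[6] flags=0010 LT?F → skip
[7] flags=0010 CS?T → r0=0x15
[8] flags=1000 → (cmp)
[9] flags=1000 LS?T → r2=0xa0
[10] flags=1000 NE?T → r0=0x1b
[11] flags=1000 HI?F → skip

FIX = (r5, 0xbb)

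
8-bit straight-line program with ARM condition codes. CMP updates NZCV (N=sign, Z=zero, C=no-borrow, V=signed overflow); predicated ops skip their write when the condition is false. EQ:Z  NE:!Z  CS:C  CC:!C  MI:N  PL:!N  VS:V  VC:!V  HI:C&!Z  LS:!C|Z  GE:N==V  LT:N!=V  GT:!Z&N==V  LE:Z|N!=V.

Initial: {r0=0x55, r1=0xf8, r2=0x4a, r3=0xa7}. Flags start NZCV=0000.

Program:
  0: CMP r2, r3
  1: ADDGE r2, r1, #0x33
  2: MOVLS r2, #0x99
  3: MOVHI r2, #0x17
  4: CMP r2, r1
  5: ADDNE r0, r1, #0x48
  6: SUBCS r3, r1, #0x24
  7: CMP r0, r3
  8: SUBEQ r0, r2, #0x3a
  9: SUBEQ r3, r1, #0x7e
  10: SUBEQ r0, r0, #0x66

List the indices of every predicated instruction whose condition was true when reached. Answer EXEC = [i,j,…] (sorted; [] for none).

0: ✓ CMP  NZCV=1001
1: ✓ ADDGE  r2←0x2b
2: ✓ MOVLS  r2←0x99
3: · MOVHI
4: ✓ CMP  NZCV=1000
5: ✓ ADDNE  r0←0x40
6: · SUBCS
7: ✓ CMP  NZCV=1001
8: · SUBEQ
9: · SUBEQ
10: · SUBEQ

EXEC = [1,2,5]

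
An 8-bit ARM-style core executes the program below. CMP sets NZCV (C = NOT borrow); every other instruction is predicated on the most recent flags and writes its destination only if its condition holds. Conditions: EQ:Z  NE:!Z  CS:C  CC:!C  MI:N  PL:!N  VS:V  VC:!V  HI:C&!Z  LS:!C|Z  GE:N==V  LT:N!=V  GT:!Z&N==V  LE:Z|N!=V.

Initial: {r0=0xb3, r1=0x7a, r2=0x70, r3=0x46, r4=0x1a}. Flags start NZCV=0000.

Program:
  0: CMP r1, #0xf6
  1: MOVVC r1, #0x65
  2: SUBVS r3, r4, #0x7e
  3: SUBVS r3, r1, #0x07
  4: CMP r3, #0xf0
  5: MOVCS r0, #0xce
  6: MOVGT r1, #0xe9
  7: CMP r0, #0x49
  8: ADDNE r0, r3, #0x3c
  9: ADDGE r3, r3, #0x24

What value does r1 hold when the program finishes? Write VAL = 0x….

VAL = 0xe9

0: ✓ CMP  NZCV=1001
1: · MOVVC
2: ✓ SUBVS  r3←0x9c
3: ✓ SUBVS  r3←0x73
4: ✓ CMP  NZCV=1001
5: · MOVCS
6: ✓ MOVGT  r1←0xe9
7: ✓ CMP  NZCV=0011
8: ✓ ADDNE  r0←0xaf
9: · ADDGE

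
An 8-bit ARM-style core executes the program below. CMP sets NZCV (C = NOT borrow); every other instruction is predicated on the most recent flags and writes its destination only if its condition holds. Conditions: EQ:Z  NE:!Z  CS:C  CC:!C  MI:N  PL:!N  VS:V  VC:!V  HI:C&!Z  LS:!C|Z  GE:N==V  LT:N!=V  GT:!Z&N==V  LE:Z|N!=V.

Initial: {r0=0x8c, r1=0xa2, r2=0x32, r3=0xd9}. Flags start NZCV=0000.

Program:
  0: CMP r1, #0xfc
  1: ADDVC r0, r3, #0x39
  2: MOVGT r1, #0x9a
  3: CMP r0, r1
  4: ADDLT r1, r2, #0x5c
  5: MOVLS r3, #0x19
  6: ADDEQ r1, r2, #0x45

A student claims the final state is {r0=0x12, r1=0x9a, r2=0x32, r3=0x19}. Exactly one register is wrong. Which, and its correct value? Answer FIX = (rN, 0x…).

FIX = (r1, 0xa2)

[0] flags=1000 → (cmp)
[1] flags=1000 VC?T → r0=0x12
[2] flags=1000 GT?F → skip
[3] flags=0000 → (cmp)
[4] flags=0000 LT?F → skip
[5] flags=0000 LS?T → r3=0x19
[6] flags=0000 EQ?F → skip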